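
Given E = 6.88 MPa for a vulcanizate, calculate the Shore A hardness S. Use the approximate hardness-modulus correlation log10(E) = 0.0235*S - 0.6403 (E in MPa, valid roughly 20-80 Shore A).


log10(E) = 0.0235*S - 0.6403  =>  S = (log10(E) + 0.6403) / 0.0235
log10(6.88) = 0.837588
S = (0.837588 + 0.6403) / 0.0235 = 1.477888 / 0.0235
S = 62.9

Shore A = 62.9


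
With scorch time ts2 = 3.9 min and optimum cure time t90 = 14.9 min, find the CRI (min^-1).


CRI = 100 / (t90 - ts2)
= 100 / (14.9 - 3.9)
= 100 / 11.0
= 9.09 min^-1

9.09 min^-1


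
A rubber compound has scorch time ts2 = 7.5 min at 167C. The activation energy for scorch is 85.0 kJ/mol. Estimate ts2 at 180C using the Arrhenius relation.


Convert temperatures: T1 = 167 + 273.15 = 440.15 K, T2 = 180 + 273.15 = 453.15 K
ts2_new = 7.5 * exp(85000 / 8.314 * (1/453.15 - 1/440.15))
1/T2 - 1/T1 = -6.5178e-05
ts2_new = 3.85 min

3.85 min


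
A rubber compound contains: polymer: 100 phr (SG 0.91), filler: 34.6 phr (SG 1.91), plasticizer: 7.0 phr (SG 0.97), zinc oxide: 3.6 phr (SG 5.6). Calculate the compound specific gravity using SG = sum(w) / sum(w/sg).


Sum of weights = 145.2
Volume contributions:
  polymer: 100/0.91 = 109.8901
  filler: 34.6/1.91 = 18.1152
  plasticizer: 7.0/0.97 = 7.2165
  zinc oxide: 3.6/5.6 = 0.6429
Sum of volumes = 135.8646
SG = 145.2 / 135.8646 = 1.069

SG = 1.069


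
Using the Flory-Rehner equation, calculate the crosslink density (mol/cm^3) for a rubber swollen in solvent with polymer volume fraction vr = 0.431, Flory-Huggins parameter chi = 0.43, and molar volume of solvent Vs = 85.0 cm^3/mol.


ln(1 - vr) = ln(1 - 0.431) = -0.5639
Numerator = -((-0.5639) + 0.431 + 0.43 * 0.431^2) = 0.0530
Denominator = 85.0 * (0.431^(1/3) - 0.431/2) = 45.8889
nu = 0.0530 / 45.8889 = 0.0012 mol/cm^3

0.0012 mol/cm^3


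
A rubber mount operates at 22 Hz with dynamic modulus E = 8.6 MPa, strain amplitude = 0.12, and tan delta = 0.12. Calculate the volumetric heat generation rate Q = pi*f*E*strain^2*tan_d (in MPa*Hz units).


Q = pi * f * E * strain^2 * tan_d
= pi * 22 * 8.6 * 0.12^2 * 0.12
= pi * 22 * 8.6 * 0.0144 * 0.12
= 1.0271

Q = 1.0271


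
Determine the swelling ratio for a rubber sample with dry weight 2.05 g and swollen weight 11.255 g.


Q = W_swollen / W_dry
Q = 11.255 / 2.05
Q = 5.49

Q = 5.49


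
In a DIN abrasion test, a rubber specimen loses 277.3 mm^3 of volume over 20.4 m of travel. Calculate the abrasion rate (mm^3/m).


Rate = volume_loss / distance
= 277.3 / 20.4
= 13.593 mm^3/m

13.593 mm^3/m


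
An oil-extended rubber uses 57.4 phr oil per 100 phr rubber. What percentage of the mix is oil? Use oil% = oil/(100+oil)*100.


Oil % = oil / (100 + oil) * 100
= 57.4 / (100 + 57.4) * 100
= 57.4 / 157.4 * 100
= 36.47%

36.47%


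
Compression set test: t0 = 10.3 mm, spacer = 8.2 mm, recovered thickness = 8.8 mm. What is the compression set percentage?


CS = (t0 - recovered) / (t0 - ts) * 100
= (10.3 - 8.8) / (10.3 - 8.2) * 100
= 1.5 / 2.1 * 100
= 71.4%

71.4%


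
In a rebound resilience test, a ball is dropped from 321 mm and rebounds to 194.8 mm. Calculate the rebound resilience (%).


Resilience = h_rebound / h_drop * 100
= 194.8 / 321 * 100
= 60.7%

60.7%


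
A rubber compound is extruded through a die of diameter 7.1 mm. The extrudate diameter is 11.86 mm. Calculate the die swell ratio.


Die swell ratio = D_extrudate / D_die
= 11.86 / 7.1
= 1.67

Die swell = 1.67


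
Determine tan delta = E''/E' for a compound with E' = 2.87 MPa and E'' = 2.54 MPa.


tan delta = E'' / E'
= 2.54 / 2.87
= 0.885

tan delta = 0.885


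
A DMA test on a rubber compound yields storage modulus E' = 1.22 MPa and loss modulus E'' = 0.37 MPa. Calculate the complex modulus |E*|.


|E*| = sqrt(E'^2 + E''^2)
= sqrt(1.22^2 + 0.37^2)
= sqrt(1.4884 + 0.1369)
= 1.275 MPa

1.275 MPa


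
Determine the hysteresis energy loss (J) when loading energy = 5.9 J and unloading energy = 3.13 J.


Hysteresis loss = loading - unloading
= 5.9 - 3.13
= 2.77 J

2.77 J


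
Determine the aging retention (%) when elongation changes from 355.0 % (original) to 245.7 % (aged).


Retention = aged / original * 100
= 245.7 / 355.0 * 100
= 69.2%

69.2%


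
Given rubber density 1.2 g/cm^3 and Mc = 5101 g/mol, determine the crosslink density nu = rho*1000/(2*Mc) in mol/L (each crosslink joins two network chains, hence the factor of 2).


nu = rho * 1000 / (2 * Mc)
nu = 1.2 * 1000 / (2 * 5101)
nu = 1200.0 / 10202
nu = 0.1176 mol/L

0.1176 mol/L


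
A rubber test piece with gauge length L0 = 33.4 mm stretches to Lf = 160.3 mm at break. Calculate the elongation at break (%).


Elongation = (Lf - L0) / L0 * 100
= (160.3 - 33.4) / 33.4 * 100
= 126.9 / 33.4 * 100
= 379.9%

379.9%


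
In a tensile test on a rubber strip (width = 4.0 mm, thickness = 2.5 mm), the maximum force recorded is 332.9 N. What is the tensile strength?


Area = width * thickness = 4.0 * 2.5 = 10.0 mm^2
TS = force / area = 332.9 / 10.0 = 33.29 MPa

33.29 MPa


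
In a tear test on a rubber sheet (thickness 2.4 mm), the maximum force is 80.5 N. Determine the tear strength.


Tear strength = force / thickness
= 80.5 / 2.4
= 33.54 N/mm

33.54 N/mm


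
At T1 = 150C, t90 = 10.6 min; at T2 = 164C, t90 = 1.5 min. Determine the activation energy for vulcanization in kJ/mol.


T1 = 423.15 K, T2 = 437.15 K
1/T1 - 1/T2 = 7.5684e-05
ln(t1/t2) = ln(10.6/1.5) = 1.9554
Ea = 8.314 * 1.9554 / 7.5684e-05 = 214802.8090 J/mol
Ea = 214.8 kJ/mol

214.8 kJ/mol


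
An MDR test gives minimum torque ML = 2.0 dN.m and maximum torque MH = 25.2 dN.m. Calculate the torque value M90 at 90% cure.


M90 = ML + 0.9 * (MH - ML)
M90 = 2.0 + 0.9 * (25.2 - 2.0)
M90 = 2.0 + 0.9 * 23.2
M90 = 22.88 dN.m

22.88 dN.m


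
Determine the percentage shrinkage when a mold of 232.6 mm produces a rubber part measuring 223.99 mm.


Shrinkage = (mold - part) / mold * 100
= (232.6 - 223.99) / 232.6 * 100
= 8.61 / 232.6 * 100
= 3.7%

3.7%


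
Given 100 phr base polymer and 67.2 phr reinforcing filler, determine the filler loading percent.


Filler % = filler / (rubber + filler) * 100
= 67.2 / (100 + 67.2) * 100
= 67.2 / 167.2 * 100
= 40.19%

40.19%


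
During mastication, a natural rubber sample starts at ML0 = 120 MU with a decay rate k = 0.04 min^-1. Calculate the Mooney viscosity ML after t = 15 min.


ML = ML0 * exp(-k * t)
ML = 120 * exp(-0.04 * 15)
ML = 120 * 0.5488
ML = 65.86 MU

65.86 MU


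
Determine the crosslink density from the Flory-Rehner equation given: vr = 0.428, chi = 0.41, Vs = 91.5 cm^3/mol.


ln(1 - vr) = ln(1 - 0.428) = -0.5586
Numerator = -((-0.5586) + 0.428 + 0.41 * 0.428^2) = 0.0555
Denominator = 91.5 * (0.428^(1/3) - 0.428/2) = 49.3745
nu = 0.0555 / 49.3745 = 0.0011 mol/cm^3

0.0011 mol/cm^3


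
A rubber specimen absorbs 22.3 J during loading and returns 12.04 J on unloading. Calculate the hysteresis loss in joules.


Hysteresis loss = loading - unloading
= 22.3 - 12.04
= 10.26 J

10.26 J


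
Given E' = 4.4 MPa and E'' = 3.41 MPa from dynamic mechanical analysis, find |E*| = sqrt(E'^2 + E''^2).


|E*| = sqrt(E'^2 + E''^2)
= sqrt(4.4^2 + 3.41^2)
= sqrt(19.3600 + 11.6281)
= 5.567 MPa

5.567 MPa


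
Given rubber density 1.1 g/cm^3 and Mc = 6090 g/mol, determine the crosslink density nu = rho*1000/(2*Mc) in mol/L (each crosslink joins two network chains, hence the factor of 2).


nu = rho * 1000 / (2 * Mc)
nu = 1.1 * 1000 / (2 * 6090)
nu = 1100.0 / 12180
nu = 0.0903 mol/L

0.0903 mol/L


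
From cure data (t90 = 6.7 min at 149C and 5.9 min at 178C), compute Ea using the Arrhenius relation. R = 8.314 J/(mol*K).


T1 = 422.15 K, T2 = 451.15 K
1/T1 - 1/T2 = 1.5227e-04
ln(t1/t2) = ln(6.7/5.9) = 0.1272
Ea = 8.314 * 0.1272 / 1.5227e-04 = 6942.7866 J/mol
Ea = 6.94 kJ/mol

6.94 kJ/mol


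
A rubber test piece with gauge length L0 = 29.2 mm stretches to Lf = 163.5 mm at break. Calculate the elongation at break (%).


Elongation = (Lf - L0) / L0 * 100
= (163.5 - 29.2) / 29.2 * 100
= 134.3 / 29.2 * 100
= 459.9%

459.9%


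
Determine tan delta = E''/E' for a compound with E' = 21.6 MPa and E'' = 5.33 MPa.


tan delta = E'' / E'
= 5.33 / 21.6
= 0.2468

tan delta = 0.2468


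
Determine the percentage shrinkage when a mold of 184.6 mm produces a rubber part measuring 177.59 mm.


Shrinkage = (mold - part) / mold * 100
= (184.6 - 177.59) / 184.6 * 100
= 7.01 / 184.6 * 100
= 3.8%

3.8%


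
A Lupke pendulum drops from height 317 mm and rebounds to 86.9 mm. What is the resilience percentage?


Resilience = h_rebound / h_drop * 100
= 86.9 / 317 * 100
= 27.4%

27.4%


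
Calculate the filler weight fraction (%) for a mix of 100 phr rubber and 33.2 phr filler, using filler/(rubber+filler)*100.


Filler % = filler / (rubber + filler) * 100
= 33.2 / (100 + 33.2) * 100
= 33.2 / 133.2 * 100
= 24.92%

24.92%


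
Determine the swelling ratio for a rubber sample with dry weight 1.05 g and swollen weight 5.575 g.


Q = W_swollen / W_dry
Q = 5.575 / 1.05
Q = 5.31

Q = 5.31


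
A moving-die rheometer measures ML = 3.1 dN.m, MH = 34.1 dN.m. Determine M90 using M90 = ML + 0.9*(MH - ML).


M90 = ML + 0.9 * (MH - ML)
M90 = 3.1 + 0.9 * (34.1 - 3.1)
M90 = 3.1 + 0.9 * 31.0
M90 = 31.0 dN.m

31.0 dN.m


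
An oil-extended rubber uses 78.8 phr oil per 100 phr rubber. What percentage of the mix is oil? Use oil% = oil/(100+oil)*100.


Oil % = oil / (100 + oil) * 100
= 78.8 / (100 + 78.8) * 100
= 78.8 / 178.8 * 100
= 44.07%

44.07%


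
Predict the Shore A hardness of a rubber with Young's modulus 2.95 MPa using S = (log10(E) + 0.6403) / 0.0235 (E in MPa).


log10(E) = 0.0235*S - 0.6403  =>  S = (log10(E) + 0.6403) / 0.0235
log10(2.95) = 0.469822
S = (0.469822 + 0.6403) / 0.0235 = 1.110122 / 0.0235
S = 47.2

Shore A = 47.2


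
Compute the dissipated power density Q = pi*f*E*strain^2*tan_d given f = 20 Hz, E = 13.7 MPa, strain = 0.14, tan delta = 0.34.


Q = pi * f * E * strain^2 * tan_d
= pi * 20 * 13.7 * 0.14^2 * 0.34
= pi * 20 * 13.7 * 0.0196 * 0.34
= 5.7363

Q = 5.7363


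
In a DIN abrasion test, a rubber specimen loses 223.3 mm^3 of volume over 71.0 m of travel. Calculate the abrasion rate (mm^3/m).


Rate = volume_loss / distance
= 223.3 / 71.0
= 3.145 mm^3/m

3.145 mm^3/m


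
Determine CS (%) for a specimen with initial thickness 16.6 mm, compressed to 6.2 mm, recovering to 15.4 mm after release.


CS = (t0 - recovered) / (t0 - ts) * 100
= (16.6 - 15.4) / (16.6 - 6.2) * 100
= 1.2 / 10.4 * 100
= 11.5%

11.5%


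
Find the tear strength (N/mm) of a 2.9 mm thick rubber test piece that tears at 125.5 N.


Tear strength = force / thickness
= 125.5 / 2.9
= 43.28 N/mm

43.28 N/mm


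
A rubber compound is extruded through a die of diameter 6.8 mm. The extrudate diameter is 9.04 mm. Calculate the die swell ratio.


Die swell ratio = D_extrudate / D_die
= 9.04 / 6.8
= 1.329

Die swell = 1.329


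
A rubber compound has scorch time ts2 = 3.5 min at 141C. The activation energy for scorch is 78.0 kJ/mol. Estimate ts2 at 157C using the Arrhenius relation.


Convert temperatures: T1 = 141 + 273.15 = 414.15 K, T2 = 157 + 273.15 = 430.15 K
ts2_new = 3.5 * exp(78000 / 8.314 * (1/430.15 - 1/414.15))
1/T2 - 1/T1 = -8.9814e-05
ts2_new = 1.51 min

1.51 min


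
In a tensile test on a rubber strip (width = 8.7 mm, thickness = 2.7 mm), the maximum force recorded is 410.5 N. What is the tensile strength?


Area = width * thickness = 8.7 * 2.7 = 23.49 mm^2
TS = force / area = 410.5 / 23.49 = 17.48 MPa

17.48 MPa


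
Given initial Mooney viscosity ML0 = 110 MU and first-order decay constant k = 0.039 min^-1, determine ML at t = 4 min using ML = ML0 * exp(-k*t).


ML = ML0 * exp(-k * t)
ML = 110 * exp(-0.039 * 4)
ML = 110 * 0.8556
ML = 94.11 MU

94.11 MU


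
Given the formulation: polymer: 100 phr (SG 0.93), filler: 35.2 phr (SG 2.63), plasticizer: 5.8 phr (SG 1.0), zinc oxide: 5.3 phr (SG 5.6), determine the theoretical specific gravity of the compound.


Sum of weights = 146.3
Volume contributions:
  polymer: 100/0.93 = 107.5269
  filler: 35.2/2.63 = 13.3840
  plasticizer: 5.8/1.0 = 5.8000
  zinc oxide: 5.3/5.6 = 0.9464
Sum of volumes = 127.6573
SG = 146.3 / 127.6573 = 1.146

SG = 1.146


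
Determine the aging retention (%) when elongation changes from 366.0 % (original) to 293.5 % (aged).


Retention = aged / original * 100
= 293.5 / 366.0 * 100
= 80.2%

80.2%


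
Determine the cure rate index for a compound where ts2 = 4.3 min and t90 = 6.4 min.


CRI = 100 / (t90 - ts2)
= 100 / (6.4 - 4.3)
= 100 / 2.1
= 47.62 min^-1

47.62 min^-1


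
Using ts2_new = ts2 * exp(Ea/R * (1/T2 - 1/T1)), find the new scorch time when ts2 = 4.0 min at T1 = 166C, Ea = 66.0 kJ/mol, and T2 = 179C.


Convert temperatures: T1 = 166 + 273.15 = 439.15 K, T2 = 179 + 273.15 = 452.15 K
ts2_new = 4.0 * exp(66000 / 8.314 * (1/452.15 - 1/439.15))
1/T2 - 1/T1 = -6.5471e-05
ts2_new = 2.38 min

2.38 min


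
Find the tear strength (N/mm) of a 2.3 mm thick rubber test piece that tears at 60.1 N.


Tear strength = force / thickness
= 60.1 / 2.3
= 26.13 N/mm

26.13 N/mm


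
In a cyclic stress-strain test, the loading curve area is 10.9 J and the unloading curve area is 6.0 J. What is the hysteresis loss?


Hysteresis loss = loading - unloading
= 10.9 - 6.0
= 4.9 J

4.9 J


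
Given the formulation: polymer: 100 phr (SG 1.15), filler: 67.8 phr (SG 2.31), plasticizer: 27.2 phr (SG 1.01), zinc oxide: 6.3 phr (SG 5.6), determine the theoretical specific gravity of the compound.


Sum of weights = 201.3
Volume contributions:
  polymer: 100/1.15 = 86.9565
  filler: 67.8/2.31 = 29.3506
  plasticizer: 27.2/1.01 = 26.9307
  zinc oxide: 6.3/5.6 = 1.1250
Sum of volumes = 144.3629
SG = 201.3 / 144.3629 = 1.394

SG = 1.394


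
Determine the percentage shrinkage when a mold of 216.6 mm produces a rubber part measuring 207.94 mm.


Shrinkage = (mold - part) / mold * 100
= (216.6 - 207.94) / 216.6 * 100
= 8.66 / 216.6 * 100
= 4.0%

4.0%


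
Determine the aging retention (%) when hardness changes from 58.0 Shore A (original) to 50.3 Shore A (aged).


Retention = aged / original * 100
= 50.3 / 58.0 * 100
= 86.7%

86.7%


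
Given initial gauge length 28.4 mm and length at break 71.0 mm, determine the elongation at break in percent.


Elongation = (Lf - L0) / L0 * 100
= (71.0 - 28.4) / 28.4 * 100
= 42.6 / 28.4 * 100
= 150.0%

150.0%


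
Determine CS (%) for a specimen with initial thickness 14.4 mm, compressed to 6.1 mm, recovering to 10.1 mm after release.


CS = (t0 - recovered) / (t0 - ts) * 100
= (14.4 - 10.1) / (14.4 - 6.1) * 100
= 4.3 / 8.3 * 100
= 51.8%

51.8%


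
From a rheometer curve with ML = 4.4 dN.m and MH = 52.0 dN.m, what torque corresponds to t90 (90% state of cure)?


M90 = ML + 0.9 * (MH - ML)
M90 = 4.4 + 0.9 * (52.0 - 4.4)
M90 = 4.4 + 0.9 * 47.6
M90 = 47.24 dN.m

47.24 dN.m


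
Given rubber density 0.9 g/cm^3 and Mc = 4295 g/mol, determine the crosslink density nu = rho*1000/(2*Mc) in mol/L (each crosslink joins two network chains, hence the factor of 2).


nu = rho * 1000 / (2 * Mc)
nu = 0.9 * 1000 / (2 * 4295)
nu = 900.0 / 8590
nu = 0.1048 mol/L

0.1048 mol/L


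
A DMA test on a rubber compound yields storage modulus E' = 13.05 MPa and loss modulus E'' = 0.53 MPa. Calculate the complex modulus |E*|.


|E*| = sqrt(E'^2 + E''^2)
= sqrt(13.05^2 + 0.53^2)
= sqrt(170.3025 + 0.2809)
= 13.061 MPa

13.061 MPa


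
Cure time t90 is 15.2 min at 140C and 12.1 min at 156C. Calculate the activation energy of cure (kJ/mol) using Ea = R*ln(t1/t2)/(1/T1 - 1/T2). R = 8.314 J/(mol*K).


T1 = 413.15 K, T2 = 429.15 K
1/T1 - 1/T2 = 9.0241e-05
ln(t1/t2) = ln(15.2/12.1) = 0.2281
Ea = 8.314 * 0.2281 / 9.0241e-05 = 21014.2120 J/mol
Ea = 21.01 kJ/mol

21.01 kJ/mol


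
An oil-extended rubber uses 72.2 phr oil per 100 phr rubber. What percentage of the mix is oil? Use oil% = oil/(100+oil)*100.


Oil % = oil / (100 + oil) * 100
= 72.2 / (100 + 72.2) * 100
= 72.2 / 172.2 * 100
= 41.93%

41.93%


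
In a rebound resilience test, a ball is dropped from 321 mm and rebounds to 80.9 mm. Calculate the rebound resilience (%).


Resilience = h_rebound / h_drop * 100
= 80.9 / 321 * 100
= 25.2%

25.2%


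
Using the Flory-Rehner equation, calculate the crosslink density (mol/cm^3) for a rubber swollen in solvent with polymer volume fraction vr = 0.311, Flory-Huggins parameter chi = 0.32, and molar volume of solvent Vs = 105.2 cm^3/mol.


ln(1 - vr) = ln(1 - 0.311) = -0.3725
Numerator = -((-0.3725) + 0.311 + 0.32 * 0.311^2) = 0.0306
Denominator = 105.2 * (0.311^(1/3) - 0.311/2) = 54.9162
nu = 0.0306 / 54.9162 = 5.5654e-04 mol/cm^3

5.5654e-04 mol/cm^3


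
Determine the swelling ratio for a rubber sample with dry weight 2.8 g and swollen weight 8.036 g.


Q = W_swollen / W_dry
Q = 8.036 / 2.8
Q = 2.87

Q = 2.87


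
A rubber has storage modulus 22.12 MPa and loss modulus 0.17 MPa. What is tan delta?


tan delta = E'' / E'
= 0.17 / 22.12
= 0.0077

tan delta = 0.0077


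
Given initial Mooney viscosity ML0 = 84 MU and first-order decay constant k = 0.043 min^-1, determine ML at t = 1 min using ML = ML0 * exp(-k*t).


ML = ML0 * exp(-k * t)
ML = 84 * exp(-0.043 * 1)
ML = 84 * 0.9579
ML = 80.46 MU

80.46 MU


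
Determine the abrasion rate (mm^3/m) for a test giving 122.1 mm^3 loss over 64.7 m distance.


Rate = volume_loss / distance
= 122.1 / 64.7
= 1.887 mm^3/m

1.887 mm^3/m


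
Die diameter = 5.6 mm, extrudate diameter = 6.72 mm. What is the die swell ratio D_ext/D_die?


Die swell ratio = D_extrudate / D_die
= 6.72 / 5.6
= 1.2

Die swell = 1.2


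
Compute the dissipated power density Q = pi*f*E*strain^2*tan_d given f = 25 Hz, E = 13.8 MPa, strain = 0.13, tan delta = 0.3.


Q = pi * f * E * strain^2 * tan_d
= pi * 25 * 13.8 * 0.13^2 * 0.3
= pi * 25 * 13.8 * 0.0169 * 0.3
= 5.4951

Q = 5.4951


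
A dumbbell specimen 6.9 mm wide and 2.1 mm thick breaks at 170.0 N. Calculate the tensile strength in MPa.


Area = width * thickness = 6.9 * 2.1 = 14.49 mm^2
TS = force / area = 170.0 / 14.49 = 11.73 MPa

11.73 MPa


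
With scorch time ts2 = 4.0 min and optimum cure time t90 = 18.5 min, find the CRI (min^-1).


CRI = 100 / (t90 - ts2)
= 100 / (18.5 - 4.0)
= 100 / 14.5
= 6.9 min^-1

6.9 min^-1


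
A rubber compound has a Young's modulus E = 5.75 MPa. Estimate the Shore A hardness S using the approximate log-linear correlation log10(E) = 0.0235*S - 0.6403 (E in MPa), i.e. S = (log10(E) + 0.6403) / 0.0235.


log10(E) = 0.0235*S - 0.6403  =>  S = (log10(E) + 0.6403) / 0.0235
log10(5.75) = 0.759668
S = (0.759668 + 0.6403) / 0.0235 = 1.399968 / 0.0235
S = 59.6

Shore A = 59.6


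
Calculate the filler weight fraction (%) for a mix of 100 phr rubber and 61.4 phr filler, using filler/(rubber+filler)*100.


Filler % = filler / (rubber + filler) * 100
= 61.4 / (100 + 61.4) * 100
= 61.4 / 161.4 * 100
= 38.04%

38.04%


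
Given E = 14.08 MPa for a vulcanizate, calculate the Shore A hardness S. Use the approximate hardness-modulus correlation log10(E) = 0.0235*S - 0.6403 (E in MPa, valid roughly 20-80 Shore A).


log10(E) = 0.0235*S - 0.6403  =>  S = (log10(E) + 0.6403) / 0.0235
log10(14.08) = 1.148603
S = (1.148603 + 0.6403) / 0.0235 = 1.788903 / 0.0235
S = 76.1

Shore A = 76.1


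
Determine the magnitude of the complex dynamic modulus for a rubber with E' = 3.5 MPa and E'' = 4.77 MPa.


|E*| = sqrt(E'^2 + E''^2)
= sqrt(3.5^2 + 4.77^2)
= sqrt(12.2500 + 22.7529)
= 5.916 MPa

5.916 MPa


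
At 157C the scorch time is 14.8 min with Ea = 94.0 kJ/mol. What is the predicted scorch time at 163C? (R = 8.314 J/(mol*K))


Convert temperatures: T1 = 157 + 273.15 = 430.15 K, T2 = 163 + 273.15 = 436.15 K
ts2_new = 14.8 * exp(94000 / 8.314 * (1/436.15 - 1/430.15))
1/T2 - 1/T1 = -3.1981e-05
ts2_new = 10.31 min

10.31 min


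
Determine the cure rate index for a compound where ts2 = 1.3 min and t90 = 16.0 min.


CRI = 100 / (t90 - ts2)
= 100 / (16.0 - 1.3)
= 100 / 14.7
= 6.8 min^-1

6.8 min^-1


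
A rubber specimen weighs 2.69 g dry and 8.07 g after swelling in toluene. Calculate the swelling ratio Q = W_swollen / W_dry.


Q = W_swollen / W_dry
Q = 8.07 / 2.69
Q = 3.0

Q = 3.0


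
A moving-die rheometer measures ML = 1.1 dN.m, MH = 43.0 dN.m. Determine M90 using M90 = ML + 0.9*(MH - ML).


M90 = ML + 0.9 * (MH - ML)
M90 = 1.1 + 0.9 * (43.0 - 1.1)
M90 = 1.1 + 0.9 * 41.9
M90 = 38.81 dN.m

38.81 dN.m


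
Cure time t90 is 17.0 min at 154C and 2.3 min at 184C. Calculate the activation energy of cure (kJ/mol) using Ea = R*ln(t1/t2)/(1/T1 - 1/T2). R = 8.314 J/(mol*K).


T1 = 427.15 K, T2 = 457.15 K
1/T1 - 1/T2 = 1.5363e-04
ln(t1/t2) = ln(17.0/2.3) = 2.0003
Ea = 8.314 * 2.0003 / 1.5363e-04 = 108249.0146 J/mol
Ea = 108.25 kJ/mol

108.25 kJ/mol


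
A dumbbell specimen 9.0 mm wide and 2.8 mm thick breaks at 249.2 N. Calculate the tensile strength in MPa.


Area = width * thickness = 9.0 * 2.8 = 25.2 mm^2
TS = force / area = 249.2 / 25.2 = 9.89 MPa

9.89 MPa


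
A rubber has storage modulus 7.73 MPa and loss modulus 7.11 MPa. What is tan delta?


tan delta = E'' / E'
= 7.11 / 7.73
= 0.9198

tan delta = 0.9198


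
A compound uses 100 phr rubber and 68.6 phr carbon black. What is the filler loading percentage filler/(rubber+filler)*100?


Filler % = filler / (rubber + filler) * 100
= 68.6 / (100 + 68.6) * 100
= 68.6 / 168.6 * 100
= 40.69%

40.69%


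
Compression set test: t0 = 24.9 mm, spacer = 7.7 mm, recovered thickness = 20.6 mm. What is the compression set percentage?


CS = (t0 - recovered) / (t0 - ts) * 100
= (24.9 - 20.6) / (24.9 - 7.7) * 100
= 4.3 / 17.2 * 100
= 25.0%

25.0%


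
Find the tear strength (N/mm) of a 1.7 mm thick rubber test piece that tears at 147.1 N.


Tear strength = force / thickness
= 147.1 / 1.7
= 86.53 N/mm

86.53 N/mm


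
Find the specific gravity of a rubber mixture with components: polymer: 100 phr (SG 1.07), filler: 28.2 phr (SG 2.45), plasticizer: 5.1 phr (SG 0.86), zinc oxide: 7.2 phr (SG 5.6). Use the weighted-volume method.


Sum of weights = 140.5
Volume contributions:
  polymer: 100/1.07 = 93.4579
  filler: 28.2/2.45 = 11.5102
  plasticizer: 5.1/0.86 = 5.9302
  zinc oxide: 7.2/5.6 = 1.2857
Sum of volumes = 112.1841
SG = 140.5 / 112.1841 = 1.252

SG = 1.252


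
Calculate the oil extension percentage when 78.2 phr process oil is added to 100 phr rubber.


Oil % = oil / (100 + oil) * 100
= 78.2 / (100 + 78.2) * 100
= 78.2 / 178.2 * 100
= 43.88%

43.88%


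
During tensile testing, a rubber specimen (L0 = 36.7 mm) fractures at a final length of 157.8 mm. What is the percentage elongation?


Elongation = (Lf - L0) / L0 * 100
= (157.8 - 36.7) / 36.7 * 100
= 121.1 / 36.7 * 100
= 330.0%

330.0%


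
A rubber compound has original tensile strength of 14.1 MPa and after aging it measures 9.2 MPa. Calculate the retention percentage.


Retention = aged / original * 100
= 9.2 / 14.1 * 100
= 65.2%

65.2%


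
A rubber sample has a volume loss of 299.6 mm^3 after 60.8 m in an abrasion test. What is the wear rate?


Rate = volume_loss / distance
= 299.6 / 60.8
= 4.928 mm^3/m

4.928 mm^3/m


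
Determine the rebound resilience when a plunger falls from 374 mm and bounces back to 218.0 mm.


Resilience = h_rebound / h_drop * 100
= 218.0 / 374 * 100
= 58.3%

58.3%


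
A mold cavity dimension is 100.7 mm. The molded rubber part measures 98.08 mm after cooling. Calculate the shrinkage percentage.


Shrinkage = (mold - part) / mold * 100
= (100.7 - 98.08) / 100.7 * 100
= 2.62 / 100.7 * 100
= 2.6%

2.6%


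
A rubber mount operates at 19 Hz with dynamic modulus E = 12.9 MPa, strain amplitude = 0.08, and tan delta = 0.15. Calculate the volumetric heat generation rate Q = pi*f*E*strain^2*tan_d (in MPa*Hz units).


Q = pi * f * E * strain^2 * tan_d
= pi * 19 * 12.9 * 0.08^2 * 0.15
= pi * 19 * 12.9 * 0.0064 * 0.15
= 0.7392

Q = 0.7392


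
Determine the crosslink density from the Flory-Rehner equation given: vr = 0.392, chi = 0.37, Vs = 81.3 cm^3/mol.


ln(1 - vr) = ln(1 - 0.392) = -0.4976
Numerator = -((-0.4976) + 0.392 + 0.37 * 0.392^2) = 0.0487
Denominator = 81.3 * (0.392^(1/3) - 0.392/2) = 43.5655
nu = 0.0487 / 43.5655 = 0.0011 mol/cm^3

0.0011 mol/cm^3


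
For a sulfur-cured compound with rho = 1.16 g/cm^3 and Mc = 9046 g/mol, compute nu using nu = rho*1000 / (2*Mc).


nu = rho * 1000 / (2 * Mc)
nu = 1.16 * 1000 / (2 * 9046)
nu = 1160.0 / 18092
nu = 0.0641 mol/L

0.0641 mol/L


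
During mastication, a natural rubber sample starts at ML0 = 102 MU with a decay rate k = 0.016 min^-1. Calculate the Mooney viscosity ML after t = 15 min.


ML = ML0 * exp(-k * t)
ML = 102 * exp(-0.016 * 15)
ML = 102 * 0.7866
ML = 80.24 MU

80.24 MU


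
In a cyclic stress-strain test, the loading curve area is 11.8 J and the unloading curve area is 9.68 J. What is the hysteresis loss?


Hysteresis loss = loading - unloading
= 11.8 - 9.68
= 2.12 J

2.12 J


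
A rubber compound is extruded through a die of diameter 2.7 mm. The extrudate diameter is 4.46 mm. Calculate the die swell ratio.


Die swell ratio = D_extrudate / D_die
= 4.46 / 2.7
= 1.652

Die swell = 1.652


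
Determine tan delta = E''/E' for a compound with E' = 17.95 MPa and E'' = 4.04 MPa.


tan delta = E'' / E'
= 4.04 / 17.95
= 0.2251

tan delta = 0.2251


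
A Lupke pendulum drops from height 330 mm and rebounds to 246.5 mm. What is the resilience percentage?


Resilience = h_rebound / h_drop * 100
= 246.5 / 330 * 100
= 74.7%

74.7%


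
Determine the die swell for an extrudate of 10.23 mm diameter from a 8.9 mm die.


Die swell ratio = D_extrudate / D_die
= 10.23 / 8.9
= 1.149

Die swell = 1.149


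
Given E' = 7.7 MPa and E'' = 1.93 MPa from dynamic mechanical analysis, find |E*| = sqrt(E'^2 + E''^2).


|E*| = sqrt(E'^2 + E''^2)
= sqrt(7.7^2 + 1.93^2)
= sqrt(59.2900 + 3.7249)
= 7.938 MPa

7.938 MPa


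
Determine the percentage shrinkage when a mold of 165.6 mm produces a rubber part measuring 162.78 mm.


Shrinkage = (mold - part) / mold * 100
= (165.6 - 162.78) / 165.6 * 100
= 2.82 / 165.6 * 100
= 1.7%

1.7%


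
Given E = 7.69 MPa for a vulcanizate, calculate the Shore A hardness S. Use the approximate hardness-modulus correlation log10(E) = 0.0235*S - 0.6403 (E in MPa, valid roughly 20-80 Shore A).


log10(E) = 0.0235*S - 0.6403  =>  S = (log10(E) + 0.6403) / 0.0235
log10(7.69) = 0.885926
S = (0.885926 + 0.6403) / 0.0235 = 1.526226 / 0.0235
S = 64.9

Shore A = 64.9


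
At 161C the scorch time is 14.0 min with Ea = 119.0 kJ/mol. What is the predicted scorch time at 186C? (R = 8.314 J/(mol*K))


Convert temperatures: T1 = 161 + 273.15 = 434.15 K, T2 = 186 + 273.15 = 459.15 K
ts2_new = 14.0 * exp(119000 / 8.314 * (1/459.15 - 1/434.15))
1/T2 - 1/T1 = -1.2541e-04
ts2_new = 2.33 min

2.33 min


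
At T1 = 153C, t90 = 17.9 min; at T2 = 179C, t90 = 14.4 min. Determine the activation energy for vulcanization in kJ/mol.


T1 = 426.15 K, T2 = 452.15 K
1/T1 - 1/T2 = 1.3494e-04
ln(t1/t2) = ln(17.9/14.4) = 0.2176
Ea = 8.314 * 0.2176 / 1.3494e-04 = 13405.5833 J/mol
Ea = 13.41 kJ/mol

13.41 kJ/mol


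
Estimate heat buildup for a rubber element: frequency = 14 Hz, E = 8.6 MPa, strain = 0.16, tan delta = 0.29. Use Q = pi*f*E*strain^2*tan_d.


Q = pi * f * E * strain^2 * tan_d
= pi * 14 * 8.6 * 0.16^2 * 0.29
= pi * 14 * 8.6 * 0.0256 * 0.29
= 2.8081

Q = 2.8081


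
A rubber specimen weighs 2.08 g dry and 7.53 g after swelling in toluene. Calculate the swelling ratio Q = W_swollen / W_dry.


Q = W_swollen / W_dry
Q = 7.53 / 2.08
Q = 3.62

Q = 3.62


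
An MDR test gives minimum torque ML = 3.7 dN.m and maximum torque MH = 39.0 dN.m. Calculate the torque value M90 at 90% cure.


M90 = ML + 0.9 * (MH - ML)
M90 = 3.7 + 0.9 * (39.0 - 3.7)
M90 = 3.7 + 0.9 * 35.3
M90 = 35.47 dN.m

35.47 dN.m


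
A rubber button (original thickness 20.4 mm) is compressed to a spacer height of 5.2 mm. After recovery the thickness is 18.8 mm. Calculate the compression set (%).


CS = (t0 - recovered) / (t0 - ts) * 100
= (20.4 - 18.8) / (20.4 - 5.2) * 100
= 1.6 / 15.2 * 100
= 10.5%

10.5%


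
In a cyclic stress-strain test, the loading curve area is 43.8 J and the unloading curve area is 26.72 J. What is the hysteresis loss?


Hysteresis loss = loading - unloading
= 43.8 - 26.72
= 17.08 J

17.08 J


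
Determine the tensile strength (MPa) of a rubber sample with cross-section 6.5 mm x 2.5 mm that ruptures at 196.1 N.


Area = width * thickness = 6.5 * 2.5 = 16.25 mm^2
TS = force / area = 196.1 / 16.25 = 12.07 MPa

12.07 MPa


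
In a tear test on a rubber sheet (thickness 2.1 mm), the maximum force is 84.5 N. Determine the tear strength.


Tear strength = force / thickness
= 84.5 / 2.1
= 40.24 N/mm

40.24 N/mm


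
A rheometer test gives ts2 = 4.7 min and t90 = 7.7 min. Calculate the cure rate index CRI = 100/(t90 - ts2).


CRI = 100 / (t90 - ts2)
= 100 / (7.7 - 4.7)
= 100 / 3.0
= 33.33 min^-1

33.33 min^-1


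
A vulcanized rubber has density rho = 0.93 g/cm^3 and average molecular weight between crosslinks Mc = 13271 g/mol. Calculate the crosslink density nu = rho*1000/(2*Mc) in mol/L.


nu = rho * 1000 / (2 * Mc)
nu = 0.93 * 1000 / (2 * 13271)
nu = 930.0 / 26542
nu = 0.0350 mol/L

0.0350 mol/L


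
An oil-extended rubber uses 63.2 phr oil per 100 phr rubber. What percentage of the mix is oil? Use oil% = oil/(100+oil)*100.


Oil % = oil / (100 + oil) * 100
= 63.2 / (100 + 63.2) * 100
= 63.2 / 163.2 * 100
= 38.73%

38.73%


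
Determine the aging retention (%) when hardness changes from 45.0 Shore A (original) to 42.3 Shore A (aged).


Retention = aged / original * 100
= 42.3 / 45.0 * 100
= 94.0%

94.0%


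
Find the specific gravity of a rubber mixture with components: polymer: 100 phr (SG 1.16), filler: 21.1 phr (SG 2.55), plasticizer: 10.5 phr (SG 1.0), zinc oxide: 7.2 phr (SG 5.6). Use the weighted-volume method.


Sum of weights = 138.8
Volume contributions:
  polymer: 100/1.16 = 86.2069
  filler: 21.1/2.55 = 8.2745
  plasticizer: 10.5/1.0 = 10.5000
  zinc oxide: 7.2/5.6 = 1.2857
Sum of volumes = 106.2671
SG = 138.8 / 106.2671 = 1.306

SG = 1.306


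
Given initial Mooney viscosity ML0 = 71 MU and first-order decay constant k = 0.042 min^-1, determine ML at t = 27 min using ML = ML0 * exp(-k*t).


ML = ML0 * exp(-k * t)
ML = 71 * exp(-0.042 * 27)
ML = 71 * 0.3217
ML = 22.84 MU

22.84 MU


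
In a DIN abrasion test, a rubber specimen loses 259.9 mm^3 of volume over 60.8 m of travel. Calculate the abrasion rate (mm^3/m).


Rate = volume_loss / distance
= 259.9 / 60.8
= 4.275 mm^3/m

4.275 mm^3/m


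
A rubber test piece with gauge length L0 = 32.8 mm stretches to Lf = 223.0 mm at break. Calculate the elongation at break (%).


Elongation = (Lf - L0) / L0 * 100
= (223.0 - 32.8) / 32.8 * 100
= 190.2 / 32.8 * 100
= 579.9%

579.9%


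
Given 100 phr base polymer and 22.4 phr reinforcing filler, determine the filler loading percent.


Filler % = filler / (rubber + filler) * 100
= 22.4 / (100 + 22.4) * 100
= 22.4 / 122.4 * 100
= 18.3%

18.3%


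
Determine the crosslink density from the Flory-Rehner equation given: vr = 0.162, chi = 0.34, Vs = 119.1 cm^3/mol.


ln(1 - vr) = ln(1 - 0.162) = -0.1767
Numerator = -((-0.1767) + 0.162 + 0.34 * 0.162^2) = 0.0058
Denominator = 119.1 * (0.162^(1/3) - 0.162/2) = 55.2786
nu = 0.0058 / 55.2786 = 1.0518e-04 mol/cm^3

1.0518e-04 mol/cm^3


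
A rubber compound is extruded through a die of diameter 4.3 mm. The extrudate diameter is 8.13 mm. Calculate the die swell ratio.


Die swell ratio = D_extrudate / D_die
= 8.13 / 4.3
= 1.891

Die swell = 1.891


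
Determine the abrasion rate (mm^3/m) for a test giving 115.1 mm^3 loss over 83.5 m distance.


Rate = volume_loss / distance
= 115.1 / 83.5
= 1.378 mm^3/m

1.378 mm^3/m


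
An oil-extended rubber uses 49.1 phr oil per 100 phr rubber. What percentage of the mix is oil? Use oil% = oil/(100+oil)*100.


Oil % = oil / (100 + oil) * 100
= 49.1 / (100 + 49.1) * 100
= 49.1 / 149.1 * 100
= 32.93%

32.93%


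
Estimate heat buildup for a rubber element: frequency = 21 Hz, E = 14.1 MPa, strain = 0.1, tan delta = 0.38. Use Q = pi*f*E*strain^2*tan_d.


Q = pi * f * E * strain^2 * tan_d
= pi * 21 * 14.1 * 0.1^2 * 0.38
= pi * 21 * 14.1 * 0.0100 * 0.38
= 3.5349

Q = 3.5349


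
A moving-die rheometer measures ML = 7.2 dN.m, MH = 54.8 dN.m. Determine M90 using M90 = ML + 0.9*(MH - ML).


M90 = ML + 0.9 * (MH - ML)
M90 = 7.2 + 0.9 * (54.8 - 7.2)
M90 = 7.2 + 0.9 * 47.6
M90 = 50.04 dN.m

50.04 dN.m


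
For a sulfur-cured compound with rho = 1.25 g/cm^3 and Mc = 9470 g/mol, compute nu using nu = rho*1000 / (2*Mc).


nu = rho * 1000 / (2 * Mc)
nu = 1.25 * 1000 / (2 * 9470)
nu = 1250.0 / 18940
nu = 0.0660 mol/L

0.0660 mol/L


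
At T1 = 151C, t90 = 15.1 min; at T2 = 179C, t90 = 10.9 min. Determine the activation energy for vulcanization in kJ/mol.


T1 = 424.15 K, T2 = 452.15 K
1/T1 - 1/T2 = 1.4600e-04
ln(t1/t2) = ln(15.1/10.9) = 0.3259
Ea = 8.314 * 0.3259 / 1.4600e-04 = 18560.1267 J/mol
Ea = 18.56 kJ/mol

18.56 kJ/mol


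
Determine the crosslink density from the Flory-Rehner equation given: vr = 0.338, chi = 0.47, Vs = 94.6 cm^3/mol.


ln(1 - vr) = ln(1 - 0.338) = -0.4125
Numerator = -((-0.4125) + 0.338 + 0.47 * 0.338^2) = 0.0208
Denominator = 94.6 * (0.338^(1/3) - 0.338/2) = 49.9093
nu = 0.0208 / 49.9093 = 4.1666e-04 mol/cm^3

4.1666e-04 mol/cm^3


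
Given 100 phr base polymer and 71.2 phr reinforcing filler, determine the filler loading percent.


Filler % = filler / (rubber + filler) * 100
= 71.2 / (100 + 71.2) * 100
= 71.2 / 171.2 * 100
= 41.59%

41.59%


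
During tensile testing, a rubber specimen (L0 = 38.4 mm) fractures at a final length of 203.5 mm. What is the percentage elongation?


Elongation = (Lf - L0) / L0 * 100
= (203.5 - 38.4) / 38.4 * 100
= 165.1 / 38.4 * 100
= 429.9%

429.9%


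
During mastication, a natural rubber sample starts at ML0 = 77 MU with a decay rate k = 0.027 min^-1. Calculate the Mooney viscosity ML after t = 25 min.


ML = ML0 * exp(-k * t)
ML = 77 * exp(-0.027 * 25)
ML = 77 * 0.5092
ML = 39.21 MU

39.21 MU


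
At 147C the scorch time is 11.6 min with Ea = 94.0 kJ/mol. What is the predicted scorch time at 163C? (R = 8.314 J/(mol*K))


Convert temperatures: T1 = 147 + 273.15 = 420.15 K, T2 = 163 + 273.15 = 436.15 K
ts2_new = 11.6 * exp(94000 / 8.314 * (1/436.15 - 1/420.15))
1/T2 - 1/T1 = -8.7313e-05
ts2_new = 4.32 min

4.32 min


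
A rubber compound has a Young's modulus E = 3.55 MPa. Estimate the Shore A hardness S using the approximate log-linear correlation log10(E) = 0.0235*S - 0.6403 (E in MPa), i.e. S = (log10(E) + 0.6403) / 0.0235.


log10(E) = 0.0235*S - 0.6403  =>  S = (log10(E) + 0.6403) / 0.0235
log10(3.55) = 0.550228
S = (0.550228 + 0.6403) / 0.0235 = 1.190528 / 0.0235
S = 50.7

Shore A = 50.7


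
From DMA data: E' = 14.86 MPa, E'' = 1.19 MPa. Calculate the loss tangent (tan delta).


tan delta = E'' / E'
= 1.19 / 14.86
= 0.0801

tan delta = 0.0801


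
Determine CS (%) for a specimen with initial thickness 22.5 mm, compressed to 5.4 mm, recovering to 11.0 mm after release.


CS = (t0 - recovered) / (t0 - ts) * 100
= (22.5 - 11.0) / (22.5 - 5.4) * 100
= 11.5 / 17.1 * 100
= 67.3%

67.3%


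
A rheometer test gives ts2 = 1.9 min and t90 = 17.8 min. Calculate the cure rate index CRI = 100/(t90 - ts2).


CRI = 100 / (t90 - ts2)
= 100 / (17.8 - 1.9)
= 100 / 15.9
= 6.29 min^-1

6.29 min^-1


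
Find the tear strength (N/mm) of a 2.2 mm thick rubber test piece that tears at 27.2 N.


Tear strength = force / thickness
= 27.2 / 2.2
= 12.36 N/mm

12.36 N/mm


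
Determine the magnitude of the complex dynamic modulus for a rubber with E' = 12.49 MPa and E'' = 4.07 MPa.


|E*| = sqrt(E'^2 + E''^2)
= sqrt(12.49^2 + 4.07^2)
= sqrt(156.0001 + 16.5649)
= 13.136 MPa

13.136 MPa


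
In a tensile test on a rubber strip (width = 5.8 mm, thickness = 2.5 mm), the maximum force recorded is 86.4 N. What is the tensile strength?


Area = width * thickness = 5.8 * 2.5 = 14.5 mm^2
TS = force / area = 86.4 / 14.5 = 5.96 MPa

5.96 MPa


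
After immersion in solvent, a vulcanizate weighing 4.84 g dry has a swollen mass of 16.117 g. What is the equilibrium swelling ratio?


Q = W_swollen / W_dry
Q = 16.117 / 4.84
Q = 3.33

Q = 3.33


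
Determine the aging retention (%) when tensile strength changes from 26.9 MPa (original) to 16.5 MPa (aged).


Retention = aged / original * 100
= 16.5 / 26.9 * 100
= 61.3%

61.3%


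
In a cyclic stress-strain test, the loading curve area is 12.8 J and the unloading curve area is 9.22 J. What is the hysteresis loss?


Hysteresis loss = loading - unloading
= 12.8 - 9.22
= 3.58 J

3.58 J


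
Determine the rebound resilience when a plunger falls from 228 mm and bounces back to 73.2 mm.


Resilience = h_rebound / h_drop * 100
= 73.2 / 228 * 100
= 32.1%

32.1%


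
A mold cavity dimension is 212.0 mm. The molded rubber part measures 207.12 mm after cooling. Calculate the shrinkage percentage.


Shrinkage = (mold - part) / mold * 100
= (212.0 - 207.12) / 212.0 * 100
= 4.88 / 212.0 * 100
= 2.3%

2.3%


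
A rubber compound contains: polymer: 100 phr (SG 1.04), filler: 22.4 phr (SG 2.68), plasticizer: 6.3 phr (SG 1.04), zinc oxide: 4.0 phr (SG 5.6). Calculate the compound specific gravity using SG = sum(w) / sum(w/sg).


Sum of weights = 132.7
Volume contributions:
  polymer: 100/1.04 = 96.1538
  filler: 22.4/2.68 = 8.3582
  plasticizer: 6.3/1.04 = 6.0577
  zinc oxide: 4.0/5.6 = 0.7143
Sum of volumes = 111.2840
SG = 132.7 / 111.2840 = 1.192

SG = 1.192


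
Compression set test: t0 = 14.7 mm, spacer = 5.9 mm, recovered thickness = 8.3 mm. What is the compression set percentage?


CS = (t0 - recovered) / (t0 - ts) * 100
= (14.7 - 8.3) / (14.7 - 5.9) * 100
= 6.4 / 8.8 * 100
= 72.7%

72.7%


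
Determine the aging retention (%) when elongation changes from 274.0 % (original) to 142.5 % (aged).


Retention = aged / original * 100
= 142.5 / 274.0 * 100
= 52.0%

52.0%


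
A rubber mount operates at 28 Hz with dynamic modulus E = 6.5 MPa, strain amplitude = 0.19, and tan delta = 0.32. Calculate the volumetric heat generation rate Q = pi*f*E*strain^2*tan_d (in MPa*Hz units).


Q = pi * f * E * strain^2 * tan_d
= pi * 28 * 6.5 * 0.19^2 * 0.32
= pi * 28 * 6.5 * 0.0361 * 0.32
= 6.6051

Q = 6.6051


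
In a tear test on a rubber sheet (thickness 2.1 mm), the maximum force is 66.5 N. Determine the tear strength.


Tear strength = force / thickness
= 66.5 / 2.1
= 31.67 N/mm

31.67 N/mm


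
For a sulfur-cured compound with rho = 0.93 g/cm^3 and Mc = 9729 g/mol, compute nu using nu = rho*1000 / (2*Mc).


nu = rho * 1000 / (2 * Mc)
nu = 0.93 * 1000 / (2 * 9729)
nu = 930.0 / 19458
nu = 0.0478 mol/L

0.0478 mol/L


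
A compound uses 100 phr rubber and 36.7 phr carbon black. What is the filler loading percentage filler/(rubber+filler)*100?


Filler % = filler / (rubber + filler) * 100
= 36.7 / (100 + 36.7) * 100
= 36.7 / 136.7 * 100
= 26.85%

26.85%


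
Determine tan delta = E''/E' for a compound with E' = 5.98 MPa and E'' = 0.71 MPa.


tan delta = E'' / E'
= 0.71 / 5.98
= 0.1187

tan delta = 0.1187


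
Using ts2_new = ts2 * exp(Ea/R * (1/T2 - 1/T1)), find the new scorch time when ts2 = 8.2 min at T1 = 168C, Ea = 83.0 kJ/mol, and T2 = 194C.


Convert temperatures: T1 = 168 + 273.15 = 441.15 K, T2 = 194 + 273.15 = 467.15 K
ts2_new = 8.2 * exp(83000 / 8.314 * (1/467.15 - 1/441.15))
1/T2 - 1/T1 = -1.2616e-04
ts2_new = 2.33 min

2.33 min
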